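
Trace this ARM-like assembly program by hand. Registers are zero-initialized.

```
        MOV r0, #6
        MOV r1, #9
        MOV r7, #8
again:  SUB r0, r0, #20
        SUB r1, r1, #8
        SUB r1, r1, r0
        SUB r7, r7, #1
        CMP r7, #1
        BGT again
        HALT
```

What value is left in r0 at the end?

-134

MOV r0, #6 → r0=6
MOV r1, #9 → r1=9
MOV r7, #8 → r7=8
SUB r0, r0, #20 → r0=6-20=-14
SUB r1, r1, #8 → r1=9-8=1
SUB r1, r1, r0 → r1=1-(-14)=15
SUB r7, r7, #1 → r7=8-1=7
CMP r7, #1  (cmp 7,1)
BGT again: taken
SUB r0, r0, #20 → r0=(-14)-20=-34
SUB r1, r1, #8 → r1=15-8=7
SUB r1, r1, r0 → r1=7-(-34)=41
SUB r7, r7, #1 → r7=7-1=6
CMP r7, #1  (cmp 6,1)
BGT again: taken
SUB r0, r0, #20 → r0=(-34)-20=-54
SUB r1, r1, #8 → r1=41-8=33
SUB r1, r1, r0 → r1=33-(-54)=87
SUB r7, r7, #1 → r7=6-1=5
CMP r7, #1  (cmp 5,1)
BGT again: taken
SUB r0, r0, #20 → r0=(-54)-20=-74
SUB r1, r1, #8 → r1=87-8=79
SUB r1, r1, r0 → r1=79-(-74)=153
SUB r7, r7, #1 → r7=5-1=4
CMP r7, #1  (cmp 4,1)
BGT again: taken
SUB r0, r0, #20 → r0=(-74)-20=-94
SUB r1, r1, #8 → r1=153-8=145
SUB r1, r1, r0 → r1=145-(-94)=239
SUB r7, r7, #1 → r7=4-1=3
CMP r7, #1  (cmp 3,1)
BGT again: taken
SUB r0, r0, #20 → r0=(-94)-20=-114
SUB r1, r1, #8 → r1=239-8=231
SUB r1, r1, r0 → r1=231-(-114)=345
SUB r7, r7, #1 → r7=3-1=2
CMP r7, #1  (cmp 2,1)
BGT again: taken
SUB r0, r0, #20 → r0=(-114)-20=-134
SUB r1, r1, #8 → r1=345-8=337
SUB r1, r1, r0 → r1=337-(-134)=471
SUB r7, r7, #1 → r7=2-1=1
CMP r7, #1  (cmp 1,1)
BGT again: not taken
halt.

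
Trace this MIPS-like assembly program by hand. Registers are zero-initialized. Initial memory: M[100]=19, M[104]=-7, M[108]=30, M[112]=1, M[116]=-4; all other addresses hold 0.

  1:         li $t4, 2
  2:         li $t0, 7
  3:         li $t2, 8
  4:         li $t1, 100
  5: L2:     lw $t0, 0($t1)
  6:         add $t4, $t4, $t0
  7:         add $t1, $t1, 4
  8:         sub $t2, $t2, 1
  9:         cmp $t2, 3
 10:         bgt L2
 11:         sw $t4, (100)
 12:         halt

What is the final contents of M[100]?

$t4=2
$t0=7
$t2=8
$t1=100
$t0=M[100]=19
$t4=2+19=21
$t1=100+4=104
$t2=8-1=7
cmp $t2, 3  (cmp 7,3)
bgt L2: taken
$t0=M[104]=-7
$t4=21+(-7)=14
$t1=104+4=108
$t2=7-1=6
cmp $t2, 3  (cmp 6,3)
bgt L2: taken
$t0=M[108]=30
$t4=14+30=44
$t1=108+4=112
$t2=6-1=5
cmp $t2, 3  (cmp 5,3)
bgt L2: taken
$t0=M[112]=1
$t4=44+1=45
$t1=112+4=116
$t2=5-1=4
cmp $t2, 3  (cmp 4,3)
bgt L2: taken
$t0=M[116]=-4
$t4=45+(-4)=41
$t1=116+4=120
$t2=4-1=3
cmp $t2, 3  (cmp 3,3)
bgt L2: not taken
sw $t4, (100) → M[100]=41
halt.

41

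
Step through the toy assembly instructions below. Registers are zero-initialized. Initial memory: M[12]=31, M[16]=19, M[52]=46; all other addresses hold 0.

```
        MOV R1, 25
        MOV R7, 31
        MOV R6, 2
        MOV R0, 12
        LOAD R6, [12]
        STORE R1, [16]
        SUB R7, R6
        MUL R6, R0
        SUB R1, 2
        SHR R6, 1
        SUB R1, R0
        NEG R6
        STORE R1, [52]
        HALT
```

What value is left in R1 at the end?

MOV R1, 25 → R1=25
MOV R7, 31 → R7=31
MOV R6, 2 → R6=2
MOV R0, 12 → R0=12
LOAD R6, [12] → R6=M[12]=31
STORE R1, [16] → M[16]=25
SUB R7, R6 → R7=31-31=0
MUL R6, R0 → R6=31*12=372
SUB R1, 2 → R1=25-2=23
SHR R6, 1 → R6=372>>1=186
SUB R1, R0 → R1=23-12=11
NEG R6 → R6=-(186)=-186
STORE R1, [52] → M[52]=11
halt.

11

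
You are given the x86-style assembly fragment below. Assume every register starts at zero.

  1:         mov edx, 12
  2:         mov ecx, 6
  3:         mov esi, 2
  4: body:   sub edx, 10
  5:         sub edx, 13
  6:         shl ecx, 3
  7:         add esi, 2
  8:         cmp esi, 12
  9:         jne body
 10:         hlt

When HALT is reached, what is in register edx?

mov edx, 12 → edx=12
mov ecx, 6 → ecx=6
mov esi, 2 → esi=2
sub edx, 10 → edx=12-10=2
sub edx, 13 → edx=2-13=-11
shl ecx, 3 → ecx=6<<3=48
add esi, 2 → esi=2+2=4
cmp esi, 12  (cmp 4,12)
jne body: taken
sub edx, 10 → edx=(-11)-10=-21
sub edx, 13 → edx=(-21)-13=-34
shl ecx, 3 → ecx=48<<3=384
add esi, 2 → esi=4+2=6
cmp esi, 12  (cmp 6,12)
jne body: taken
sub edx, 10 → edx=(-34)-10=-44
sub edx, 13 → edx=(-44)-13=-57
shl ecx, 3 → ecx=384<<3=3072
add esi, 2 → esi=6+2=8
cmp esi, 12  (cmp 8,12)
jne body: taken
sub edx, 10 → edx=(-57)-10=-67
sub edx, 13 → edx=(-67)-13=-80
shl ecx, 3 → ecx=3072<<3=24576
add esi, 2 → esi=8+2=10
cmp esi, 12  (cmp 10,12)
jne body: taken
sub edx, 10 → edx=(-80)-10=-90
sub edx, 13 → edx=(-90)-13=-103
shl ecx, 3 → ecx=24576<<3=196608
add esi, 2 → esi=10+2=12
cmp esi, 12  (cmp 12,12)
jne body: not taken
halt.

-103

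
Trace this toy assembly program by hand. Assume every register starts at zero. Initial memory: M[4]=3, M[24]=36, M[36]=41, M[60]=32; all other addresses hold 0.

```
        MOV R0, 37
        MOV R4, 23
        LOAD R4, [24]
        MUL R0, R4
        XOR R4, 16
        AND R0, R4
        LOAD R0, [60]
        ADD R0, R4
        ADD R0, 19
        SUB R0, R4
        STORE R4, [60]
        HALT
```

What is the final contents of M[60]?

after MOV R0, 37: R0=37
after MOV R4, 23: R4=23
after LOAD R4, [24]: R4=M[24]=36
after MUL R0, R4: R0=37*36=1332
after XOR R4, 16: R4=36^16=52
after AND R0, R4: R0=1332&52=52
after LOAD R0, [60]: R0=M[60]=32
after ADD R0, R4: R0=32+52=84
after ADD R0, 19: R0=84+19=103
after SUB R0, R4: R0=103-52=51
STORE R4, [60] → M[60]=52
halt.

52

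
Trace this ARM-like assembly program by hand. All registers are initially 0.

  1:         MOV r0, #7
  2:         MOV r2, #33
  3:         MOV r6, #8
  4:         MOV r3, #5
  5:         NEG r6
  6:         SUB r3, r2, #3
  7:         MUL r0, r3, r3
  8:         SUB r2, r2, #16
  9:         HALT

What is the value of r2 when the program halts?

17

MOV r0, #7 → r0=7
MOV r2, #33 → r2=33
MOV r6, #8 → r6=8
MOV r3, #5 → r3=5
NEG r6 → r6=-(8)=-8
SUB r3, r2, #3 → r3=33-3=30
MUL r0, r3, r3 → r0=30*30=900
SUB r2, r2, #16 → r2=33-16=17
halt.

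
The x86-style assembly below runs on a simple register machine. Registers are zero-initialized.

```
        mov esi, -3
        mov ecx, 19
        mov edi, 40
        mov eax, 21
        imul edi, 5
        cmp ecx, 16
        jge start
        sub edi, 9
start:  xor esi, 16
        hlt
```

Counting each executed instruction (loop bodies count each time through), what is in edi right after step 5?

200

esi=-3
ecx=19
edi=40
eax=21
edi=40*5=200
After step 5: edi = 200.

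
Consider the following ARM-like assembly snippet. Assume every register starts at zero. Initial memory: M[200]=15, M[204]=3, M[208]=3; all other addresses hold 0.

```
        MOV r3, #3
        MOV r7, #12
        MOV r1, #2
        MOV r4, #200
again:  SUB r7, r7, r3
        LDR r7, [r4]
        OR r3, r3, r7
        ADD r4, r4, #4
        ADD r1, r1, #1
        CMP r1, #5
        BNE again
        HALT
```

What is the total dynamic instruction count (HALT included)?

26

MOV r3, #3 → r3=3
MOV r7, #12 → r7=12
MOV r1, #2 → r1=2
MOV r4, #200 → r4=200
SUB r7, r7, r3 → r7=12-3=9
LDR r7, [r4] → r7=M[200]=15
OR r3, r3, r7 → r3=3|15=15
ADD r4, r4, #4 → r4=200+4=204
ADD r1, r1, #1 → r1=2+1=3
CMP r1, #5  (cmp 3,5)
BNE again: taken
SUB r7, r7, r3 → r7=15-15=0
LDR r7, [r4] → r7=M[204]=3
OR r3, r3, r7 → r3=15|3=15
ADD r4, r4, #4 → r4=204+4=208
ADD r1, r1, #1 → r1=3+1=4
CMP r1, #5  (cmp 4,5)
BNE again: taken
SUB r7, r7, r3 → r7=3-15=-12
LDR r7, [r4] → r7=M[208]=3
OR r3, r3, r7 → r3=15|3=15
ADD r4, r4, #4 → r4=208+4=212
ADD r1, r1, #1 → r1=4+1=5
CMP r1, #5  (cmp 5,5)
BNE again: not taken
halt.
Total executed instructions: 26.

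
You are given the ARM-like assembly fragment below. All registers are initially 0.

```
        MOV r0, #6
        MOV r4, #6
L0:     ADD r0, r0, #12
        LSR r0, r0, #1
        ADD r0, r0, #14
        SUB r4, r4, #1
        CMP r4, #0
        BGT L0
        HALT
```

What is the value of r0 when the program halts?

39

MOV r0, #6 → r0=6
MOV r4, #6 → r4=6
ADD r0, r0, #12 → r0=6+12=18
LSR r0, r0, #1 → r0=18>>1=9
ADD r0, r0, #14 → r0=9+14=23
SUB r4, r4, #1 → r4=6-1=5
CMP r4, #0  (cmp 5,0)
BGT L0: taken
ADD r0, r0, #12 → r0=23+12=35
LSR r0, r0, #1 → r0=35>>1=17
ADD r0, r0, #14 → r0=17+14=31
SUB r4, r4, #1 → r4=5-1=4
CMP r4, #0  (cmp 4,0)
BGT L0: taken
ADD r0, r0, #12 → r0=31+12=43
LSR r0, r0, #1 → r0=43>>1=21
ADD r0, r0, #14 → r0=21+14=35
SUB r4, r4, #1 → r4=4-1=3
CMP r4, #0  (cmp 3,0)
BGT L0: taken
ADD r0, r0, #12 → r0=35+12=47
LSR r0, r0, #1 → r0=47>>1=23
ADD r0, r0, #14 → r0=23+14=37
SUB r4, r4, #1 → r4=3-1=2
CMP r4, #0  (cmp 2,0)
BGT L0: taken
ADD r0, r0, #12 → r0=37+12=49
LSR r0, r0, #1 → r0=49>>1=24
ADD r0, r0, #14 → r0=24+14=38
SUB r4, r4, #1 → r4=2-1=1
CMP r4, #0  (cmp 1,0)
BGT L0: taken
ADD r0, r0, #12 → r0=38+12=50
LSR r0, r0, #1 → r0=50>>1=25
ADD r0, r0, #14 → r0=25+14=39
SUB r4, r4, #1 → r4=1-1=0
CMP r4, #0  (cmp 0,0)
BGT L0: not taken
halt.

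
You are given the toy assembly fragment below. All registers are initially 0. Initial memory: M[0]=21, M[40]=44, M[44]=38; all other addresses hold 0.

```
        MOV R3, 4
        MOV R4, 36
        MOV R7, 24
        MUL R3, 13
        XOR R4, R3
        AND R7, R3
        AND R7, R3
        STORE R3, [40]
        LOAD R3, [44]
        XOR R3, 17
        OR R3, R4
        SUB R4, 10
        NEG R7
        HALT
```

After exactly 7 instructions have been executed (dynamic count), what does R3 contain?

R3=4
R4=36
R7=24
R3=4*13=52
R4=36^52=16
R7=24&52=16
R7=16&52=16
After step 7: R3 = 52.

52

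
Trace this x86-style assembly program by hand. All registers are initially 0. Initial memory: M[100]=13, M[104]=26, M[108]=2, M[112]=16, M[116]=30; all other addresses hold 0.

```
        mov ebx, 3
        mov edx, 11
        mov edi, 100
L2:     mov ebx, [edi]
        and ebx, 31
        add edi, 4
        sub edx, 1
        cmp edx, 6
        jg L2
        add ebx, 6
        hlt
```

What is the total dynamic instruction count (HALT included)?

mov ebx, 3 → ebx=3
mov edx, 11 → edx=11
mov edi, 100 → edi=100
mov ebx, [edi] → ebx=M[100]=13
and ebx, 31 → ebx=13&31=13
add edi, 4 → edi=100+4=104
sub edx, 1 → edx=11-1=10
cmp edx, 6  (cmp 10,6)
jg L2: taken
mov ebx, [edi] → ebx=M[104]=26
and ebx, 31 → ebx=26&31=26
add edi, 4 → edi=104+4=108
sub edx, 1 → edx=10-1=9
cmp edx, 6  (cmp 9,6)
jg L2: taken
mov ebx, [edi] → ebx=M[108]=2
and ebx, 31 → ebx=2&31=2
add edi, 4 → edi=108+4=112
sub edx, 1 → edx=9-1=8
cmp edx, 6  (cmp 8,6)
jg L2: taken
mov ebx, [edi] → ebx=M[112]=16
and ebx, 31 → ebx=16&31=16
add edi, 4 → edi=112+4=116
sub edx, 1 → edx=8-1=7
cmp edx, 6  (cmp 7,6)
jg L2: taken
mov ebx, [edi] → ebx=M[116]=30
and ebx, 31 → ebx=30&31=30
add edi, 4 → edi=116+4=120
sub edx, 1 → edx=7-1=6
cmp edx, 6  (cmp 6,6)
jg L2: not taken
add ebx, 6 → ebx=30+6=36
halt.
Total executed instructions: 35.

35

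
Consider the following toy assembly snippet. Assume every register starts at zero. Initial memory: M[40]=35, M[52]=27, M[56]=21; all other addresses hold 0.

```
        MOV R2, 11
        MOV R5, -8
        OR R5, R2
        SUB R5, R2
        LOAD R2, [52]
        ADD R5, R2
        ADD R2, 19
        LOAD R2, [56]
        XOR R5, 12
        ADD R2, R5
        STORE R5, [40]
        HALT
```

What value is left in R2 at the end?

28

after MOV R2, 11: R2=11
after MOV R5, -8: R5=-8
after OR R5, R2: R5=(-8)|11=-5
after SUB R5, R2: R5=(-5)-11=-16
after LOAD R2, [52]: R2=M[52]=27
after ADD R5, R2: R5=(-16)+27=11
after ADD R2, 19: R2=27+19=46
after LOAD R2, [56]: R2=M[56]=21
after XOR R5, 12: R5=11^12=7
after ADD R2, R5: R2=21+7=28
STORE R5, [40] → M[40]=7
halt.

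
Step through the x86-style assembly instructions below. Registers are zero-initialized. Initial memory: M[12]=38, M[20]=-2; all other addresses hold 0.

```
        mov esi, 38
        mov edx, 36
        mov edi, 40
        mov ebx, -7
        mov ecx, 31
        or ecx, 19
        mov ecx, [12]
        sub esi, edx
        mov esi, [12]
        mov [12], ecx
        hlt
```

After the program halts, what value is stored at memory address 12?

mov esi, 38 → esi=38
mov edx, 36 → edx=36
mov edi, 40 → edi=40
mov ebx, -7 → ebx=-7
mov ecx, 31 → ecx=31
or ecx, 19 → ecx=31|19=31
mov ecx, [12] → ecx=M[12]=38
sub esi, edx → esi=38-36=2
mov esi, [12] → esi=M[12]=38
mov [12], ecx → M[12]=38
halt.

38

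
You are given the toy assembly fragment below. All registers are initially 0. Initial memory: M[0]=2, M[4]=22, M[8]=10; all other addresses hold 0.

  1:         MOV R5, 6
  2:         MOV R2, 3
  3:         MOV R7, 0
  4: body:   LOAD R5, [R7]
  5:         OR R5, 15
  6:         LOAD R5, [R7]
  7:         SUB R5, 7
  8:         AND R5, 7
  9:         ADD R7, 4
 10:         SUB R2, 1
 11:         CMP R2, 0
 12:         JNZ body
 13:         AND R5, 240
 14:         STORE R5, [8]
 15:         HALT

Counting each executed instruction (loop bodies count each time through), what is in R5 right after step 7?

MOV R5, 6 → R5=6
MOV R2, 3 → R2=3
MOV R7, 0 → R7=0
LOAD R5, [R7] → R5=M[0]=2
OR R5, 15 → R5=2|15=15
LOAD R5, [R7] → R5=M[0]=2
SUB R5, 7 → R5=2-7=-5
After step 7: R5 = -5.

-5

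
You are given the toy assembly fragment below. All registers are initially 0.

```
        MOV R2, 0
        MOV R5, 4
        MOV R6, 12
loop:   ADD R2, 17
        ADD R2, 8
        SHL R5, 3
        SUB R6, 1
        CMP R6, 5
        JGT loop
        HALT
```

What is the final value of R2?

MOV R2, 0 → R2=0
MOV R5, 4 → R5=4
MOV R6, 12 → R6=12
ADD R2, 17 → R2=0+17=17
ADD R2, 8 → R2=17+8=25
SHL R5, 3 → R5=4<<3=32
SUB R6, 1 → R6=12-1=11
CMP R6, 5  (cmp 11,5)
JGT loop: taken
ADD R2, 17 → R2=25+17=42
ADD R2, 8 → R2=42+8=50
SHL R5, 3 → R5=32<<3=256
SUB R6, 1 → R6=11-1=10
CMP R6, 5  (cmp 10,5)
JGT loop: taken
ADD R2, 17 → R2=50+17=67
ADD R2, 8 → R2=67+8=75
SHL R5, 3 → R5=256<<3=2048
SUB R6, 1 → R6=10-1=9
CMP R6, 5  (cmp 9,5)
JGT loop: taken
ADD R2, 17 → R2=75+17=92
ADD R2, 8 → R2=92+8=100
SHL R5, 3 → R5=2048<<3=16384
SUB R6, 1 → R6=9-1=8
CMP R6, 5  (cmp 8,5)
JGT loop: taken
ADD R2, 17 → R2=100+17=117
ADD R2, 8 → R2=117+8=125
SHL R5, 3 → R5=16384<<3=131072
SUB R6, 1 → R6=8-1=7
CMP R6, 5  (cmp 7,5)
JGT loop: taken
ADD R2, 17 → R2=125+17=142
ADD R2, 8 → R2=142+8=150
SHL R5, 3 → R5=131072<<3=1048576
SUB R6, 1 → R6=7-1=6
CMP R6, 5  (cmp 6,5)
JGT loop: taken
ADD R2, 17 → R2=150+17=167
ADD R2, 8 → R2=167+8=175
SHL R5, 3 → R5=1048576<<3=8388608
SUB R6, 1 → R6=6-1=5
CMP R6, 5  (cmp 5,5)
JGT loop: not taken
halt.

175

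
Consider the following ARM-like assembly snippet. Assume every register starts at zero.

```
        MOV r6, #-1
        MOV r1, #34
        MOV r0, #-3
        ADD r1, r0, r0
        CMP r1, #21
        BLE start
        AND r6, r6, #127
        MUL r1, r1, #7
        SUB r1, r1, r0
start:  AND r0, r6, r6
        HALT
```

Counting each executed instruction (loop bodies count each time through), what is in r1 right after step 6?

after MOV r6, #-1: r6=-1
after MOV r1, #34: r1=34
after MOV r0, #-3: r0=-3
after ADD r1, r0, r0: r1=(-3)+(-3)=-6
CMP r1, #21  (cmp -6,21)
BLE start: taken
After step 6: r1 = -6.

-6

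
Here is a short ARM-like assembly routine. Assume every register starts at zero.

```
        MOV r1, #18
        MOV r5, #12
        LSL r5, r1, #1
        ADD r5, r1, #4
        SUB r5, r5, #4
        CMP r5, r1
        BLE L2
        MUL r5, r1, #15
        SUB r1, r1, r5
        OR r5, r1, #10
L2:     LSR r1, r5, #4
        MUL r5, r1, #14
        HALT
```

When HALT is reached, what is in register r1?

1

r1=18
r5=12
r5=18<<1=36
r5=18+4=22
r5=22-4=18
CMP r5, r1  (cmp 18,18)
BLE L2: taken
r1=18>>4=1
r5=1*14=14
halt.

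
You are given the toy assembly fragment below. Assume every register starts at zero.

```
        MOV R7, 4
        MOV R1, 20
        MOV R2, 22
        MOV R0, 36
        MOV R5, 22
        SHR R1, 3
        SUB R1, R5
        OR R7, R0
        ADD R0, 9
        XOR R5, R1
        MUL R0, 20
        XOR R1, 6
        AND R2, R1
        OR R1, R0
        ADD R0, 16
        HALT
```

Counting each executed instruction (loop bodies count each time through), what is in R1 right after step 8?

-20

after MOV R7, 4: R7=4
after MOV R1, 20: R1=20
after MOV R2, 22: R2=22
after MOV R0, 36: R0=36
after MOV R5, 22: R5=22
after SHR R1, 3: R1=20>>3=2
after SUB R1, R5: R1=2-22=-20
after OR R7, R0: R7=4|36=36
After step 8: R1 = -20.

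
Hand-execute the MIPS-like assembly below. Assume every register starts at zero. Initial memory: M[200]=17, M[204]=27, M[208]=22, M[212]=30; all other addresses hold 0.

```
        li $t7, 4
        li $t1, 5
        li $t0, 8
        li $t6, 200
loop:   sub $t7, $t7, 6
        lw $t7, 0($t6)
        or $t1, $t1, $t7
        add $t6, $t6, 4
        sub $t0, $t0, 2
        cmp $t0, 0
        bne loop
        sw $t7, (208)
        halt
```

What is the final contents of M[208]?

after li $t7, 4: $t7=4
after li $t1, 5: $t1=5
after li $t0, 8: $t0=8
after li $t6, 200: $t6=200
after sub $t7, $t7, 6: $t7=4-6=-2
after lw $t7, 0($t6): $t7=M[200]=17
after or $t1, $t1, $t7: $t1=5|17=21
after add $t6, $t6, 4: $t6=200+4=204
after sub $t0, $t0, 2: $t0=8-2=6
cmp $t0, 0  (cmp 6,0)
bne loop: taken
after sub $t7, $t7, 6: $t7=17-6=11
after lw $t7, 0($t6): $t7=M[204]=27
after or $t1, $t1, $t7: $t1=21|27=31
after add $t6, $t6, 4: $t6=204+4=208
after sub $t0, $t0, 2: $t0=6-2=4
cmp $t0, 0  (cmp 4,0)
bne loop: taken
after sub $t7, $t7, 6: $t7=27-6=21
after lw $t7, 0($t6): $t7=M[208]=22
after or $t1, $t1, $t7: $t1=31|22=31
after add $t6, $t6, 4: $t6=208+4=212
after sub $t0, $t0, 2: $t0=4-2=2
cmp $t0, 0  (cmp 2,0)
bne loop: taken
after sub $t7, $t7, 6: $t7=22-6=16
after lw $t7, 0($t6): $t7=M[212]=30
after or $t1, $t1, $t7: $t1=31|30=31
after add $t6, $t6, 4: $t6=212+4=216
after sub $t0, $t0, 2: $t0=2-2=0
cmp $t0, 0  (cmp 0,0)
bne loop: not taken
sw $t7, (208) → M[208]=30
halt.

30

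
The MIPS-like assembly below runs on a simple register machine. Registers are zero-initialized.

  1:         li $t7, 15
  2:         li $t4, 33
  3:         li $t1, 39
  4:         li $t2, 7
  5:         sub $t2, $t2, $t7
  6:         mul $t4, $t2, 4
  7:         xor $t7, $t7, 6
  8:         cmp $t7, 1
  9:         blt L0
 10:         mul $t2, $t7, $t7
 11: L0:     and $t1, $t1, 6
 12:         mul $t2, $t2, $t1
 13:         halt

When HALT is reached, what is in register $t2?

li $t7, 15 → $t7=15
li $t4, 33 → $t4=33
li $t1, 39 → $t1=39
li $t2, 7 → $t2=7
sub $t2, $t2, $t7 → $t2=7-15=-8
mul $t4, $t2, 4 → $t4=(-8)*4=-32
xor $t7, $t7, 6 → $t7=15^6=9
cmp $t7, 1  (cmp 9,1)
blt L0: not taken
mul $t2, $t7, $t7 → $t2=9*9=81
and $t1, $t1, 6 → $t1=39&6=6
mul $t2, $t2, $t1 → $t2=81*6=486
halt.

486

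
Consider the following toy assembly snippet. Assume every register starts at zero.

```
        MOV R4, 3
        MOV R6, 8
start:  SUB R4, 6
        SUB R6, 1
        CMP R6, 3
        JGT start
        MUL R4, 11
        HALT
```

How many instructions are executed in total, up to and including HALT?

R4=3
R6=8
R4=3-6=-3
R6=8-1=7
CMP R6, 3  (cmp 7,3)
JGT start: taken
R4=(-3)-6=-9
R6=7-1=6
CMP R6, 3  (cmp 6,3)
JGT start: taken
R4=(-9)-6=-15
R6=6-1=5
CMP R6, 3  (cmp 5,3)
JGT start: taken
R4=(-15)-6=-21
R6=5-1=4
CMP R6, 3  (cmp 4,3)
JGT start: taken
R4=(-21)-6=-27
R6=4-1=3
CMP R6, 3  (cmp 3,3)
JGT start: not taken
R4=(-27)*11=-297
halt.
Total executed instructions: 24.

24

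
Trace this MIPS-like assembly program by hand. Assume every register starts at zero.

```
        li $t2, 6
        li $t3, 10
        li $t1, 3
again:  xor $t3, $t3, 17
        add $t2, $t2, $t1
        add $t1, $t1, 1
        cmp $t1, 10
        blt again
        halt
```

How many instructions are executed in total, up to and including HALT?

39

li $t2, 6 → $t2=6
li $t3, 10 → $t3=10
li $t1, 3 → $t1=3
xor $t3, $t3, 17 → $t3=10^17=27
add $t2, $t2, $t1 → $t2=6+3=9
add $t1, $t1, 1 → $t1=3+1=4
cmp $t1, 10  (cmp 4,10)
blt again: taken
xor $t3, $t3, 17 → $t3=27^17=10
add $t2, $t2, $t1 → $t2=9+4=13
add $t1, $t1, 1 → $t1=4+1=5
cmp $t1, 10  (cmp 5,10)
blt again: taken
xor $t3, $t3, 17 → $t3=10^17=27
add $t2, $t2, $t1 → $t2=13+5=18
add $t1, $t1, 1 → $t1=5+1=6
cmp $t1, 10  (cmp 6,10)
blt again: taken
xor $t3, $t3, 17 → $t3=27^17=10
add $t2, $t2, $t1 → $t2=18+6=24
add $t1, $t1, 1 → $t1=6+1=7
cmp $t1, 10  (cmp 7,10)
blt again: taken
xor $t3, $t3, 17 → $t3=10^17=27
add $t2, $t2, $t1 → $t2=24+7=31
add $t1, $t1, 1 → $t1=7+1=8
cmp $t1, 10  (cmp 8,10)
blt again: taken
xor $t3, $t3, 17 → $t3=27^17=10
add $t2, $t2, $t1 → $t2=31+8=39
add $t1, $t1, 1 → $t1=8+1=9
cmp $t1, 10  (cmp 9,10)
blt again: taken
xor $t3, $t3, 17 → $t3=10^17=27
add $t2, $t2, $t1 → $t2=39+9=48
add $t1, $t1, 1 → $t1=9+1=10
cmp $t1, 10  (cmp 10,10)
blt again: not taken
halt.
Total executed instructions: 39.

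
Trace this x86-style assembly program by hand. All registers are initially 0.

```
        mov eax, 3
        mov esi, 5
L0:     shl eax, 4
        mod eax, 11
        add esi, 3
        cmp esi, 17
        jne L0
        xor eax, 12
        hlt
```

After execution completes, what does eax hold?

9

mov eax, 3 → eax=3
mov esi, 5 → esi=5
shl eax, 4 → eax=3<<4=48
mod eax, 11 → eax=48%11=4
add esi, 3 → esi=5+3=8
cmp esi, 17  (cmp 8,17)
jne L0: taken
shl eax, 4 → eax=4<<4=64
mod eax, 11 → eax=64%11=9
add esi, 3 → esi=8+3=11
cmp esi, 17  (cmp 11,17)
jne L0: taken
shl eax, 4 → eax=9<<4=144
mod eax, 11 → eax=144%11=1
add esi, 3 → esi=11+3=14
cmp esi, 17  (cmp 14,17)
jne L0: taken
shl eax, 4 → eax=1<<4=16
mod eax, 11 → eax=16%11=5
add esi, 3 → esi=14+3=17
cmp esi, 17  (cmp 17,17)
jne L0: not taken
xor eax, 12 → eax=5^12=9
halt.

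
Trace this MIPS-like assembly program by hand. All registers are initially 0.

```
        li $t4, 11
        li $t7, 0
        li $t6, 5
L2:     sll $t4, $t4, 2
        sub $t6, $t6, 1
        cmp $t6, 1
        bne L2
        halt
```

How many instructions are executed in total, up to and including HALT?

after li $t4, 11: $t4=11
after li $t7, 0: $t7=0
after li $t6, 5: $t6=5
after sll $t4, $t4, 2: $t4=11<<2=44
after sub $t6, $t6, 1: $t6=5-1=4
cmp $t6, 1  (cmp 4,1)
bne L2: taken
after sll $t4, $t4, 2: $t4=44<<2=176
after sub $t6, $t6, 1: $t6=4-1=3
cmp $t6, 1  (cmp 3,1)
bne L2: taken
after sll $t4, $t4, 2: $t4=176<<2=704
after sub $t6, $t6, 1: $t6=3-1=2
cmp $t6, 1  (cmp 2,1)
bne L2: taken
after sll $t4, $t4, 2: $t4=704<<2=2816
after sub $t6, $t6, 1: $t6=2-1=1
cmp $t6, 1  (cmp 1,1)
bne L2: not taken
halt.
Total executed instructions: 20.

20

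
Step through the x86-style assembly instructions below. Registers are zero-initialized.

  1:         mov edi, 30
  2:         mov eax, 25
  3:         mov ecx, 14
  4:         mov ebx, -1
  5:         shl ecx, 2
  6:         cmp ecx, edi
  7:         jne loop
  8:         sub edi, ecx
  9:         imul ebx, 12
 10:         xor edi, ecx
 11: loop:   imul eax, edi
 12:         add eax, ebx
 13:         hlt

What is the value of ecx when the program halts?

mov edi, 30 → edi=30
mov eax, 25 → eax=25
mov ecx, 14 → ecx=14
mov ebx, -1 → ebx=-1
shl ecx, 2 → ecx=14<<2=56
cmp ecx, edi  (cmp 56,30)
jne loop: taken
imul eax, edi → eax=25*30=750
add eax, ebx → eax=750+(-1)=749
halt.

56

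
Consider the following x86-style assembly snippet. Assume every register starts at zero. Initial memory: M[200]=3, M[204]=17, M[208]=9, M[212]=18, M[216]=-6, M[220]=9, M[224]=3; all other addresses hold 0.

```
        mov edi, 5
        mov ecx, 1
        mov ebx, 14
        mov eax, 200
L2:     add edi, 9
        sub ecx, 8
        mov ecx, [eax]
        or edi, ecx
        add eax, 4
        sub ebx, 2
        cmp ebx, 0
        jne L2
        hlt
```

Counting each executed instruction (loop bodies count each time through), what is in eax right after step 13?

mov edi, 5 → edi=5
mov ecx, 1 → ecx=1
mov ebx, 14 → ebx=14
mov eax, 200 → eax=200
add edi, 9 → edi=5+9=14
sub ecx, 8 → ecx=1-8=-7
mov ecx, [eax] → ecx=M[200]=3
or edi, ecx → edi=14|3=15
add eax, 4 → eax=200+4=204
sub ebx, 2 → ebx=14-2=12
cmp ebx, 0  (cmp 12,0)
jne L2: taken
add edi, 9 → edi=15+9=24
After step 13: eax = 204.

204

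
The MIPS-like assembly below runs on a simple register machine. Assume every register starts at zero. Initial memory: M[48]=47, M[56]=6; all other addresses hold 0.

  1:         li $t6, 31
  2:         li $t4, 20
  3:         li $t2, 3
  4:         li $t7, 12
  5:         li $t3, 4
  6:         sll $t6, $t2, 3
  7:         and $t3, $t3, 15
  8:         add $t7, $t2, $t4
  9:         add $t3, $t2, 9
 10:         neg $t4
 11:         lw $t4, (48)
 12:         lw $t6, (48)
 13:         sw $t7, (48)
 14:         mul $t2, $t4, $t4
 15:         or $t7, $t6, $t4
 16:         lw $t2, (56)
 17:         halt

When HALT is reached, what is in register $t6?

47

$t6=31
$t4=20
$t2=3
$t7=12
$t3=4
$t6=3<<3=24
$t3=4&15=4
$t7=3+20=23
$t3=3+9=12
$t4=-(20)=-20
$t4=M[48]=47
$t6=M[48]=47
sw $t7, (48) → M[48]=23
$t2=47*47=2209
$t7=47|47=47
$t2=M[56]=6
halt.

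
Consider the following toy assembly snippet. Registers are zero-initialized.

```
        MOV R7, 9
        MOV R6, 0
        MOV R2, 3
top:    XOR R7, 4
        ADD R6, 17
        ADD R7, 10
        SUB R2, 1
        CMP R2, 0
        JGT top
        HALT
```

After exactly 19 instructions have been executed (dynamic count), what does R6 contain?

51

R7=9
R6=0
R2=3
R7=9^4=13
R6=0+17=17
R7=13+10=23
R2=3-1=2
CMP R2, 0  (cmp 2,0)
JGT top: taken
R7=23^4=19
R6=17+17=34
R7=19+10=29
R2=2-1=1
CMP R2, 0  (cmp 1,0)
JGT top: taken
R7=29^4=25
R6=34+17=51
R7=25+10=35
R2=1-1=0
After step 19: R6 = 51.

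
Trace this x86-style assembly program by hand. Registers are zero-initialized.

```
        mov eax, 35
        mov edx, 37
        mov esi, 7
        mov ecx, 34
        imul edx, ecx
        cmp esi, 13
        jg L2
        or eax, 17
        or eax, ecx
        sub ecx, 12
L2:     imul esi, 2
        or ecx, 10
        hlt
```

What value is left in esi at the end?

14

mov eax, 35 → eax=35
mov edx, 37 → edx=37
mov esi, 7 → esi=7
mov ecx, 34 → ecx=34
imul edx, ecx → edx=37*34=1258
cmp esi, 13  (cmp 7,13)
jg L2: not taken
or eax, 17 → eax=35|17=51
or eax, ecx → eax=51|34=51
sub ecx, 12 → ecx=34-12=22
imul esi, 2 → esi=7*2=14
or ecx, 10 → ecx=22|10=30
halt.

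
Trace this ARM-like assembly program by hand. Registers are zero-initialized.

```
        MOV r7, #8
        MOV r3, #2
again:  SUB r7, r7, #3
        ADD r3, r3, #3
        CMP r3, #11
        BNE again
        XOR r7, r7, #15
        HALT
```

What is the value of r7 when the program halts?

r7=8
r3=2
r7=8-3=5
r3=2+3=5
CMP r3, #11  (cmp 5,11)
BNE again: taken
r7=5-3=2
r3=5+3=8
CMP r3, #11  (cmp 8,11)
BNE again: taken
r7=2-3=-1
r3=8+3=11
CMP r3, #11  (cmp 11,11)
BNE again: not taken
r7=(-1)^15=-16
halt.

-16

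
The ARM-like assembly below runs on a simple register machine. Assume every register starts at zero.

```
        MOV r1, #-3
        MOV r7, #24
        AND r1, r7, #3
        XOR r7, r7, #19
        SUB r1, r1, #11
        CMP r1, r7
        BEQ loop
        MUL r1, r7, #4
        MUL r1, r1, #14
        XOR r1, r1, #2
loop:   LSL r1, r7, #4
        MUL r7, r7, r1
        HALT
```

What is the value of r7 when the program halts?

1936

after MOV r1, #-3: r1=-3
after MOV r7, #24: r7=24
after AND r1, r7, #3: r1=24&3=0
after XOR r7, r7, #19: r7=24^19=11
after SUB r1, r1, #11: r1=0-11=-11
CMP r1, r7  (cmp -11,11)
BEQ loop: not taken
after MUL r1, r7, #4: r1=11*4=44
after MUL r1, r1, #14: r1=44*14=616
after XOR r1, r1, #2: r1=616^2=618
after LSL r1, r7, #4: r1=11<<4=176
after MUL r7, r7, r1: r7=11*176=1936
halt.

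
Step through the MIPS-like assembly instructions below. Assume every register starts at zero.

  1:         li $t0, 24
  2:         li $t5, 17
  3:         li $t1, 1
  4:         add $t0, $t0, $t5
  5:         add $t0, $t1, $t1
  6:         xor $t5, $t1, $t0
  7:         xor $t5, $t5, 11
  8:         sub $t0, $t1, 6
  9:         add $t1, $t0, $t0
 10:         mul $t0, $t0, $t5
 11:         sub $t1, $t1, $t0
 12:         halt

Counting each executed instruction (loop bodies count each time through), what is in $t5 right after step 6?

$t0=24
$t5=17
$t1=1
$t0=24+17=41
$t0=1+1=2
$t5=1^2=3
After step 6: $t5 = 3.

3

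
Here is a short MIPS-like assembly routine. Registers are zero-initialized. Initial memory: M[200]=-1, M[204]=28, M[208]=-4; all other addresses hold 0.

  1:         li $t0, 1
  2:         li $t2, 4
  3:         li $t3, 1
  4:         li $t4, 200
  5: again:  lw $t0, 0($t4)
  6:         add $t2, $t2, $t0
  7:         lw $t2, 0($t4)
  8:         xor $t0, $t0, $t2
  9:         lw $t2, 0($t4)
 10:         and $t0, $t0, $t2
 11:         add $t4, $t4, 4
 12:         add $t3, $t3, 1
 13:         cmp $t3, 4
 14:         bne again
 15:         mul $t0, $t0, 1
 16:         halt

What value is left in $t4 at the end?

li $t0, 1 → $t0=1
li $t2, 4 → $t2=4
li $t3, 1 → $t3=1
li $t4, 200 → $t4=200
lw $t0, 0($t4) → $t0=M[200]=-1
add $t2, $t2, $t0 → $t2=4+(-1)=3
lw $t2, 0($t4) → $t2=M[200]=-1
xor $t0, $t0, $t2 → $t0=(-1)^(-1)=0
lw $t2, 0($t4) → $t2=M[200]=-1
and $t0, $t0, $t2 → $t0=0&(-1)=0
add $t4, $t4, 4 → $t4=200+4=204
add $t3, $t3, 1 → $t3=1+1=2
cmp $t3, 4  (cmp 2,4)
bne again: taken
lw $t0, 0($t4) → $t0=M[204]=28
add $t2, $t2, $t0 → $t2=(-1)+28=27
lw $t2, 0($t4) → $t2=M[204]=28
xor $t0, $t0, $t2 → $t0=28^28=0
lw $t2, 0($t4) → $t2=M[204]=28
and $t0, $t0, $t2 → $t0=0&28=0
add $t4, $t4, 4 → $t4=204+4=208
add $t3, $t3, 1 → $t3=2+1=3
cmp $t3, 4  (cmp 3,4)
bne again: taken
lw $t0, 0($t4) → $t0=M[208]=-4
add $t2, $t2, $t0 → $t2=28+(-4)=24
lw $t2, 0($t4) → $t2=M[208]=-4
xor $t0, $t0, $t2 → $t0=(-4)^(-4)=0
lw $t2, 0($t4) → $t2=M[208]=-4
and $t0, $t0, $t2 → $t0=0&(-4)=0
add $t4, $t4, 4 → $t4=208+4=212
add $t3, $t3, 1 → $t3=3+1=4
cmp $t3, 4  (cmp 4,4)
bne again: not taken
mul $t0, $t0, 1 → $t0=0*1=0
halt.

212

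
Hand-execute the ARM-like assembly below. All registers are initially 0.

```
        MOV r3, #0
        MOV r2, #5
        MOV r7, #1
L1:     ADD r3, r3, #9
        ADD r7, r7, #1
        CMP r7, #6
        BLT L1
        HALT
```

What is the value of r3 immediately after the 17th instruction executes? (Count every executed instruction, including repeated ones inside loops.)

r3=0
r2=5
r7=1
r3=0+9=9
r7=1+1=2
CMP r7, #6  (cmp 2,6)
BLT L1: taken
r3=9+9=18
r7=2+1=3
CMP r7, #6  (cmp 3,6)
BLT L1: taken
r3=18+9=27
r7=3+1=4
CMP r7, #6  (cmp 4,6)
BLT L1: taken
r3=27+9=36
r7=4+1=5
After step 17: r3 = 36.

36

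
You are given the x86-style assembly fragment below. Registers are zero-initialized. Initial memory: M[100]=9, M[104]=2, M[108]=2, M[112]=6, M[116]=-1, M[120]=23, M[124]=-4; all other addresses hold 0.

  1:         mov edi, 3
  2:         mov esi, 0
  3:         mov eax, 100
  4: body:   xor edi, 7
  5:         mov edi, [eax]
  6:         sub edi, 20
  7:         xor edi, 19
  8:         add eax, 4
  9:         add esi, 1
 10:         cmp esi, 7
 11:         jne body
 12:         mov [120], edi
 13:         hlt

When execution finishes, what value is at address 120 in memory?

mov edi, 3 → edi=3
mov esi, 0 → esi=0
mov eax, 100 → eax=100
xor edi, 7 → edi=3^7=4
mov edi, [eax] → edi=M[100]=9
sub edi, 20 → edi=9-20=-11
xor edi, 19 → edi=(-11)^19=-26
add eax, 4 → eax=100+4=104
add esi, 1 → esi=0+1=1
cmp esi, 7  (cmp 1,7)
jne body: taken
xor edi, 7 → edi=(-26)^7=-31
mov edi, [eax] → edi=M[104]=2
sub edi, 20 → edi=2-20=-18
xor edi, 19 → edi=(-18)^19=-3
add eax, 4 → eax=104+4=108
add esi, 1 → esi=1+1=2
cmp esi, 7  (cmp 2,7)
jne body: taken
xor edi, 7 → edi=(-3)^7=-6
mov edi, [eax] → edi=M[108]=2
sub edi, 20 → edi=2-20=-18
xor edi, 19 → edi=(-18)^19=-3
add eax, 4 → eax=108+4=112
add esi, 1 → esi=2+1=3
cmp esi, 7  (cmp 3,7)
jne body: taken
xor edi, 7 → edi=(-3)^7=-6
mov edi, [eax] → edi=M[112]=6
sub edi, 20 → edi=6-20=-14
xor edi, 19 → edi=(-14)^19=-31
add eax, 4 → eax=112+4=116
add esi, 1 → esi=3+1=4
cmp esi, 7  (cmp 4,7)
jne body: taken
xor edi, 7 → edi=(-31)^7=-26
mov edi, [eax] → edi=M[116]=-1
sub edi, 20 → edi=(-1)-20=-21
xor edi, 19 → edi=(-21)^19=-8
add eax, 4 → eax=116+4=120
add esi, 1 → esi=4+1=5
cmp esi, 7  (cmp 5,7)
jne body: taken
xor edi, 7 → edi=(-8)^7=-1
mov edi, [eax] → edi=M[120]=23
sub edi, 20 → edi=23-20=3
xor edi, 19 → edi=3^19=16
add eax, 4 → eax=120+4=124
add esi, 1 → esi=5+1=6
cmp esi, 7  (cmp 6,7)
jne body: taken
xor edi, 7 → edi=16^7=23
mov edi, [eax] → edi=M[124]=-4
sub edi, 20 → edi=(-4)-20=-24
xor edi, 19 → edi=(-24)^19=-5
add eax, 4 → eax=124+4=128
add esi, 1 → esi=6+1=7
cmp esi, 7  (cmp 7,7)
jne body: not taken
mov [120], edi → M[120]=-5
halt.

-5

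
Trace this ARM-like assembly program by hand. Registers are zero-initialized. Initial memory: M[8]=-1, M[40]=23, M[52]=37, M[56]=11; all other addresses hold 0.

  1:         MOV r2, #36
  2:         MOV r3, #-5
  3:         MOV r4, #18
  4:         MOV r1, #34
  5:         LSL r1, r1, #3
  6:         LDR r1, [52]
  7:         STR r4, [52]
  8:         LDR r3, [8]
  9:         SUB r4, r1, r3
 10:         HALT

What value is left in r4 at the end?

r2=36
r3=-5
r4=18
r1=34
r1=34<<3=272
r1=M[52]=37
STR r4, [52] → M[52]=18
r3=M[8]=-1
r4=37-(-1)=38
halt.

38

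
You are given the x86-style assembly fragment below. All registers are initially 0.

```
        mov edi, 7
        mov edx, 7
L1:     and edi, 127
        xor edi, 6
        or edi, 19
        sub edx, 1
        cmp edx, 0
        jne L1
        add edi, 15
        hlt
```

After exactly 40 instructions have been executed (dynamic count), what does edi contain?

edi=7
edx=7
edi=7&127=7
edi=7^6=1
edi=1|19=19
edx=7-1=6
cmp edx, 0  (cmp 6,0)
jne L1: taken
edi=19&127=19
edi=19^6=21
edi=21|19=23
edx=6-1=5
cmp edx, 0  (cmp 5,0)
jne L1: taken
edi=23&127=23
edi=23^6=17
edi=17|19=19
edx=5-1=4
cmp edx, 0  (cmp 4,0)
jne L1: taken
edi=19&127=19
edi=19^6=21
edi=21|19=23
edx=4-1=3
cmp edx, 0  (cmp 3,0)
jne L1: taken
edi=23&127=23
edi=23^6=17
edi=17|19=19
edx=3-1=2
cmp edx, 0  (cmp 2,0)
jne L1: taken
edi=19&127=19
edi=19^6=21
edi=21|19=23
edx=2-1=1
cmp edx, 0  (cmp 1,0)
jne L1: taken
edi=23&127=23
edi=23^6=17
After step 40: edi = 17.

17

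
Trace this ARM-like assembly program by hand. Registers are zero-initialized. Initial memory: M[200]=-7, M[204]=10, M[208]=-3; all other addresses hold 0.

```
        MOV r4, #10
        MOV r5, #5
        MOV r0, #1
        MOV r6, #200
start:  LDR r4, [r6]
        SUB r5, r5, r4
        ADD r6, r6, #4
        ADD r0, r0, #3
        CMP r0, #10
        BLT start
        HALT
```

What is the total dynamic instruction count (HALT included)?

r4=10
r5=5
r0=1
r6=200
r4=M[200]=-7
r5=5-(-7)=12
r6=200+4=204
r0=1+3=4
CMP r0, #10  (cmp 4,10)
BLT start: taken
r4=M[204]=10
r5=12-10=2
r6=204+4=208
r0=4+3=7
CMP r0, #10  (cmp 7,10)
BLT start: taken
r4=M[208]=-3
r5=2-(-3)=5
r6=208+4=212
r0=7+3=10
CMP r0, #10  (cmp 10,10)
BLT start: not taken
halt.
Total executed instructions: 23.

23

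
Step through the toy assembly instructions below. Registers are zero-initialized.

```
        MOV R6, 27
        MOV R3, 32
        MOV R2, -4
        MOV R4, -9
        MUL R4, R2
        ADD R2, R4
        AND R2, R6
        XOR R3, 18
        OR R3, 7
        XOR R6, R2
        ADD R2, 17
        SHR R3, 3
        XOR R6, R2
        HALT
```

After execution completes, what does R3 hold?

after MOV R6, 27: R6=27
after MOV R3, 32: R3=32
after MOV R2, -4: R2=-4
after MOV R4, -9: R4=-9
after MUL R4, R2: R4=(-9)*(-4)=36
after ADD R2, R4: R2=(-4)+36=32
after AND R2, R6: R2=32&27=0
after XOR R3, 18: R3=32^18=50
after OR R3, 7: R3=50|7=55
after XOR R6, R2: R6=27^0=27
after ADD R2, 17: R2=0+17=17
after SHR R3, 3: R3=55>>3=6
after XOR R6, R2: R6=27^17=10
halt.

6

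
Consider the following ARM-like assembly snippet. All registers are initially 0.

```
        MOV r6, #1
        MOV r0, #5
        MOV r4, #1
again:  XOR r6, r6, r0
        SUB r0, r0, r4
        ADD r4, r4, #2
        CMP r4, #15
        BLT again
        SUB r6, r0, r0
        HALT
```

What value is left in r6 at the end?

after MOV r6, #1: r6=1
after MOV r0, #5: r0=5
after MOV r4, #1: r4=1
after XOR r6, r6, r0: r6=1^5=4
after SUB r0, r0, r4: r0=5-1=4
after ADD r4, r4, #2: r4=1+2=3
CMP r4, #15  (cmp 3,15)
BLT again: taken
after XOR r6, r6, r0: r6=4^4=0
after SUB r0, r0, r4: r0=4-3=1
after ADD r4, r4, #2: r4=3+2=5
CMP r4, #15  (cmp 5,15)
BLT again: taken
after XOR r6, r6, r0: r6=0^1=1
after SUB r0, r0, r4: r0=1-5=-4
after ADD r4, r4, #2: r4=5+2=7
CMP r4, #15  (cmp 7,15)
BLT again: taken
after XOR r6, r6, r0: r6=1^(-4)=-3
after SUB r0, r0, r4: r0=(-4)-7=-11
after ADD r4, r4, #2: r4=7+2=9
CMP r4, #15  (cmp 9,15)
BLT again: taken
after XOR r6, r6, r0: r6=(-3)^(-11)=8
after SUB r0, r0, r4: r0=(-11)-9=-20
after ADD r4, r4, #2: r4=9+2=11
CMP r4, #15  (cmp 11,15)
BLT again: taken
after XOR r6, r6, r0: r6=8^(-20)=-28
after SUB r0, r0, r4: r0=(-20)-11=-31
after ADD r4, r4, #2: r4=11+2=13
CMP r4, #15  (cmp 13,15)
BLT again: taken
after XOR r6, r6, r0: r6=(-28)^(-31)=5
after SUB r0, r0, r4: r0=(-31)-13=-44
after ADD r4, r4, #2: r4=13+2=15
CMP r4, #15  (cmp 15,15)
BLT again: not taken
after SUB r6, r0, r0: r6=(-44)-(-44)=0
halt.

0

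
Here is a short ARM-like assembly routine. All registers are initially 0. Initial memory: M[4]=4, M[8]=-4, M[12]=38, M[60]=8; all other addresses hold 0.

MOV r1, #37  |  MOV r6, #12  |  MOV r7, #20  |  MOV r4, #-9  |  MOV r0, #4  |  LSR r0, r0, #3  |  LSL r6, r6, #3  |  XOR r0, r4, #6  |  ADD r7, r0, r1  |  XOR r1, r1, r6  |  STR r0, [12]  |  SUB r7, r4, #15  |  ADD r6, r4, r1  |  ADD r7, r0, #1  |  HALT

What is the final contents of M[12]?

MOV r1, #37 → r1=37
MOV r6, #12 → r6=12
MOV r7, #20 → r7=20
MOV r4, #-9 → r4=-9
MOV r0, #4 → r0=4
LSR r0, r0, #3 → r0=4>>3=0
LSL r6, r6, #3 → r6=12<<3=96
XOR r0, r4, #6 → r0=(-9)^6=-15
ADD r7, r0, r1 → r7=(-15)+37=22
XOR r1, r1, r6 → r1=37^96=69
STR r0, [12] → M[12]=-15
SUB r7, r4, #15 → r7=(-9)-15=-24
ADD r6, r4, r1 → r6=(-9)+69=60
ADD r7, r0, #1 → r7=(-15)+1=-14
halt.

-15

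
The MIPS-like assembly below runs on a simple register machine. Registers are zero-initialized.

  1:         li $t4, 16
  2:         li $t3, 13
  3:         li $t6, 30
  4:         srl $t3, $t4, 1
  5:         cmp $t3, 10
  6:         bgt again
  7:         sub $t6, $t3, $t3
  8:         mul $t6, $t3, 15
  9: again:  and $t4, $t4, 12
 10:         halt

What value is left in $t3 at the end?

after li $t4, 16: $t4=16
after li $t3, 13: $t3=13
after li $t6, 30: $t6=30
after srl $t3, $t4, 1: $t3=16>>1=8
cmp $t3, 10  (cmp 8,10)
bgt again: not taken
after sub $t6, $t3, $t3: $t6=8-8=0
after mul $t6, $t3, 15: $t6=8*15=120
after and $t4, $t4, 12: $t4=16&12=0
halt.

8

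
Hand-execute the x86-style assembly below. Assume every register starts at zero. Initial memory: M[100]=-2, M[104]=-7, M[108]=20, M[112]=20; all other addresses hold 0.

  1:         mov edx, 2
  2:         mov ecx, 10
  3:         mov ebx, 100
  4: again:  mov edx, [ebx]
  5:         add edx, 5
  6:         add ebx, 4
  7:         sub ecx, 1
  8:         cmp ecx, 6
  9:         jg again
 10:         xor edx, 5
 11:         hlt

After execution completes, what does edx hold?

mov edx, 2 → edx=2
mov ecx, 10 → ecx=10
mov ebx, 100 → ebx=100
mov edx, [ebx] → edx=M[100]=-2
add edx, 5 → edx=(-2)+5=3
add ebx, 4 → ebx=100+4=104
sub ecx, 1 → ecx=10-1=9
cmp ecx, 6  (cmp 9,6)
jg again: taken
mov edx, [ebx] → edx=M[104]=-7
add edx, 5 → edx=(-7)+5=-2
add ebx, 4 → ebx=104+4=108
sub ecx, 1 → ecx=9-1=8
cmp ecx, 6  (cmp 8,6)
jg again: taken
mov edx, [ebx] → edx=M[108]=20
add edx, 5 → edx=20+5=25
add ebx, 4 → ebx=108+4=112
sub ecx, 1 → ecx=8-1=7
cmp ecx, 6  (cmp 7,6)
jg again: taken
mov edx, [ebx] → edx=M[112]=20
add edx, 5 → edx=20+5=25
add ebx, 4 → ebx=112+4=116
sub ecx, 1 → ecx=7-1=6
cmp ecx, 6  (cmp 6,6)
jg again: not taken
xor edx, 5 → edx=25^5=28
halt.

28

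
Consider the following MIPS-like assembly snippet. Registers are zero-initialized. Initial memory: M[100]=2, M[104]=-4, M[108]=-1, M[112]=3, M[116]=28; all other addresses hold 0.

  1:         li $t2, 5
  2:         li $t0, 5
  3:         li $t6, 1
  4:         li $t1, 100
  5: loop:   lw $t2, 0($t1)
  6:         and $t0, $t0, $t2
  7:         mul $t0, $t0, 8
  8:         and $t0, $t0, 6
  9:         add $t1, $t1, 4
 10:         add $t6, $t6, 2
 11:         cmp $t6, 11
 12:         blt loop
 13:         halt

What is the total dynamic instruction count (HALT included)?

45

li $t2, 5 → $t2=5
li $t0, 5 → $t0=5
li $t6, 1 → $t6=1
li $t1, 100 → $t1=100
lw $t2, 0($t1) → $t2=M[100]=2
and $t0, $t0, $t2 → $t0=5&2=0
mul $t0, $t0, 8 → $t0=0*8=0
and $t0, $t0, 6 → $t0=0&6=0
add $t1, $t1, 4 → $t1=100+4=104
add $t6, $t6, 2 → $t6=1+2=3
cmp $t6, 11  (cmp 3,11)
blt loop: taken
lw $t2, 0($t1) → $t2=M[104]=-4
and $t0, $t0, $t2 → $t0=0&(-4)=0
mul $t0, $t0, 8 → $t0=0*8=0
and $t0, $t0, 6 → $t0=0&6=0
add $t1, $t1, 4 → $t1=104+4=108
add $t6, $t6, 2 → $t6=3+2=5
cmp $t6, 11  (cmp 5,11)
blt loop: taken
lw $t2, 0($t1) → $t2=M[108]=-1
and $t0, $t0, $t2 → $t0=0&(-1)=0
mul $t0, $t0, 8 → $t0=0*8=0
and $t0, $t0, 6 → $t0=0&6=0
add $t1, $t1, 4 → $t1=108+4=112
add $t6, $t6, 2 → $t6=5+2=7
cmp $t6, 11  (cmp 7,11)
blt loop: taken
lw $t2, 0($t1) → $t2=M[112]=3
and $t0, $t0, $t2 → $t0=0&3=0
mul $t0, $t0, 8 → $t0=0*8=0
and $t0, $t0, 6 → $t0=0&6=0
add $t1, $t1, 4 → $t1=112+4=116
add $t6, $t6, 2 → $t6=7+2=9
cmp $t6, 11  (cmp 9,11)
blt loop: taken
lw $t2, 0($t1) → $t2=M[116]=28
and $t0, $t0, $t2 → $t0=0&28=0
mul $t0, $t0, 8 → $t0=0*8=0
and $t0, $t0, 6 → $t0=0&6=0
add $t1, $t1, 4 → $t1=116+4=120
add $t6, $t6, 2 → $t6=9+2=11
cmp $t6, 11  (cmp 11,11)
blt loop: not taken
halt.
Total executed instructions: 45.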